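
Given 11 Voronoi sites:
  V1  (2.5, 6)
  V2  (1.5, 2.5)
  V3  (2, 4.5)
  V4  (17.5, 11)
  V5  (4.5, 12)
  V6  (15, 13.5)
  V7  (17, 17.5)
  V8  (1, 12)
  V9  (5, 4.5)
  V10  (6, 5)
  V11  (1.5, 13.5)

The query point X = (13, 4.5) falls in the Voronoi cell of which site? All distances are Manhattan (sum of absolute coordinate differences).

d(X,V1) = |13−2.5| + |4.5−6| = 10.5 + 1.5 = 12
d(X,V2) = |13−1.5| + |4.5−2.5| = 11.5 + 2 = 13.5
d(X,V3) = |13−2| + |4.5−4.5| = 11 + 0 = 11
d(X,V4) = |13−17.5| + |4.5−11| = 4.5 + 6.5 = 11
d(X,V5) = |13−4.5| + |4.5−12| = 8.5 + 7.5 = 16
d(X,V6) = |13−15| + |4.5−13.5| = 2 + 9 = 11
d(X,V7) = |13−17| + |4.5−17.5| = 4 + 13 = 17
d(X,V8) = |13−1| + |4.5−12| = 12 + 7.5 = 19.5
d(X,V9) = |13−5| + |4.5−4.5| = 8 + 0 = 8
d(X, V10) = |13−6| + |4.5−5| = 7 + 0.5 = 7.5
d(X, V11) = |13−1.5| + |4.5−13.5| = 11.5 + 9 = 20.5
Minimum is at V10.

V10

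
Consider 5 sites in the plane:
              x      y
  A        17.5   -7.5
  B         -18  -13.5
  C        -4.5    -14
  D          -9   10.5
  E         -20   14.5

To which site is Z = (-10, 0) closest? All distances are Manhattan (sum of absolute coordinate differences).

d(Z,A) = |-10−17.5| + |0−(-7.5)| = 27.5 + 7.5 = 35
d(Z,B) = |-10−(-18)| + |0−(-13.5)| = 8 + 13.5 = 21.5
d(Z,C) = |-10−(-4.5)| + |0−(-14)| = 5.5 + 14 = 19.5
d(Z,D) = |-10−(-9)| + |0−10.5| = 1 + 10.5 = 11.5
d(Z,E) = |-10−(-20)| + |0−14.5| = 10 + 14.5 = 24.5
D is nearest.

D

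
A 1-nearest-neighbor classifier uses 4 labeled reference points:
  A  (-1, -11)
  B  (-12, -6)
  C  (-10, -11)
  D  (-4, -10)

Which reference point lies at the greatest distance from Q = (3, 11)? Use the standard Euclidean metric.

C

Since √ is increasing, it suffices to compare squared distances:
|QA|² = (3−(-1))² + (11−(-11))² = 16 + 484 = 500
|QB|² = (3−(-12))² + (11−(-6))² = 225 + 289 = 514
|QC|² = (3−(-10))² + (11−(-11))² = 169 + 484 = 653
|QD|² = (3−(-4))² + (11−(-10))² = 49 + 441 = 490
The largest is to C.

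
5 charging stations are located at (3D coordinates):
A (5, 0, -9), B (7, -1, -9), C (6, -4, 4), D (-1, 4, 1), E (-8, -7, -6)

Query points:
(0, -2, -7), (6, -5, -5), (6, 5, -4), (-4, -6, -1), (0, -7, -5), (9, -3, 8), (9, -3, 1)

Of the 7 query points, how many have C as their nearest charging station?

2

(0, -2, -7) — d² to each: A:33, B:54, C:161, D:101, E:90 → nearest is A
(6, -5, -5) — d² to each: A:42, B:33, C:82, D:166, E:201 → nearest is B
(6, 5, -4) — d² to each: A:51, B:62, C:145, D:75, E:344 → nearest is A
(-4, -6, -1) — d² to each: A:181, B:210, C:129, D:113, E:42 → nearest is E
(0, -7, -5) — d² to each: A:90, B:101, C:126, D:158, E:65 → nearest is E
(9, -3, 8) — d² to each: A:314, B:297, C:26, D:198, E:501 → nearest is C
(9, -3, 1) — d² to each: A:125, B:108, C:19, D:149, E:354 → nearest is C
2 of the 7 points have C as nearest.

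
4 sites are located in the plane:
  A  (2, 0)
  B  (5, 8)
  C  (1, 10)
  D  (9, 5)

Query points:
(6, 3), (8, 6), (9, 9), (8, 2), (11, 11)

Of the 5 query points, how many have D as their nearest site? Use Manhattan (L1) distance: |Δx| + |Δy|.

5

(6, 3) — d to each: A:7, B:6, C:12, D:5 → nearest is D
(8, 6) — d to each: A:12, B:5, C:11, D:2 → nearest is D
(9, 9) — d to each: A:16, B:5, C:9, D:4 → nearest is D
(8, 2) — d to each: A:8, B:9, C:15, D:4 → nearest is D
(11, 11) — d to each: A:20, B:9, C:11, D:8 → nearest is D
5 of the 5 points have D as nearest.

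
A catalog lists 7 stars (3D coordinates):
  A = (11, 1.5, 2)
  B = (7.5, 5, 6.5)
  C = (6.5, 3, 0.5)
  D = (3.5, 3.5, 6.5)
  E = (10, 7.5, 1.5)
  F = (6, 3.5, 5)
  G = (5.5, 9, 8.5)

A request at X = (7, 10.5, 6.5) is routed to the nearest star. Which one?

Compare squared distances (the ordering matches that of the actual distances):
|XA|² = (7−11)² + (10.5−1.5)² + (6.5−2)² = 16 + 81 + 20.25 = 117.25
|XB|² = (7−7.5)² + (10.5−5)² + (6.5−6.5)² = 0.25 + 30.25 + 0 = 30.5
|XC|² = (7−6.5)² + (10.5−3)² + (6.5−0.5)² = 0.25 + 56.25 + 36 = 92.5
|XD|² = (7−3.5)² + (10.5−3.5)² + (6.5−6.5)² = 12.25 + 49 + 0 = 61.25
|XE|² = (7−10)² + (10.5−7.5)² + (6.5−1.5)² = 9 + 9 + 25 = 43
|XF|² = (7−6)² + (10.5−3.5)² + (6.5−5)² = 1 + 49 + 2.25 = 52.25
|XG|² = (7−5.5)² + (10.5−9)² + (6.5−8.5)² = 2.25 + 2.25 + 4 = 8.5
G is nearest.

G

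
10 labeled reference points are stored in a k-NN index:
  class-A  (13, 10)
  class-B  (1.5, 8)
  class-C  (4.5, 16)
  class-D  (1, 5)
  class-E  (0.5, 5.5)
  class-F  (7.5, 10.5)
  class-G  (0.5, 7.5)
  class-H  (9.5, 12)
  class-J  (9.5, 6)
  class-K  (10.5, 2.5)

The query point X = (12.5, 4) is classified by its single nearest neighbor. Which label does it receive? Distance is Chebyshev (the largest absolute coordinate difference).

class-K

d(X, class-A) = max(0.5, 6) = 6
d(X, class-B) = max(11, 4) = 11
d(X, class-C) = max(8, 12) = 12
d(X, class-D) = max(11.5, 1) = 11.5
d(X, class-E) = max(12, 1.5) = 12
d(X, class-F) = max(5, 6.5) = 6.5
d(X, class-G) = max(12, 3.5) = 12
d(X, class-H) = max(3, 8) = 8
d(X, class-J) = max(3, 2) = 3
d(X, class-K) = max(2, 1.5) = 2
The smallest is to class-K, so X lies in the Voronoi region of class-K.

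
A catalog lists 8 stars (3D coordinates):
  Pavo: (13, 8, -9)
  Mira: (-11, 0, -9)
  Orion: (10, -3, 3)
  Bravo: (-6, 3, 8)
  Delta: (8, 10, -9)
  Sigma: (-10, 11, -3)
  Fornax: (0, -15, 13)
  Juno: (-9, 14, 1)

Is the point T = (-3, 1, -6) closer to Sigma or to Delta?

Sigma

Compare squared distances:
d²(T, Sigma) = (-3−(-10))² + (1−11)² + (-6−(-3))² = 49 + 100 + 9 = 158
d²(T, Delta) = (-3−8)² + (1−10)² + (-6−(-9))² = 121 + 81 + 9 = 211
158 < 211, so Sigma is closer.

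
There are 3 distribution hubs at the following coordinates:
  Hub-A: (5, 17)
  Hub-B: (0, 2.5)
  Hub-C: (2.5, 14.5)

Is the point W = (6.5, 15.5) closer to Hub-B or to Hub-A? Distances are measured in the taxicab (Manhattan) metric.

d(W, Hub-B) = |6.5−0| + |15.5−2.5| = 6.5 + 13 = 19.5
d(W, Hub-A) = |6.5−5| + |15.5−17| = 1.5 + 1.5 = 3
19.5 > 3, so Hub-A is closer.

Hub-A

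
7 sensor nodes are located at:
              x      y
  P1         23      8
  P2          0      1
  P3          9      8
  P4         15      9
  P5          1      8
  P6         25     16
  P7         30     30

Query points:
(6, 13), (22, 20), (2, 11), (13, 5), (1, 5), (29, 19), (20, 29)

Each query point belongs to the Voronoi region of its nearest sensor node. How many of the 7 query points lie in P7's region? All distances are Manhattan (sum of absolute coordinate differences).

(6, 13) — d to each: P1:22, P2:18, P3:8, P4:13, P5:10, P6:22, P7:41 → nearest is P3
(22, 20) — d to each: P1:13, P2:41, P3:25, P4:18, P5:33, P6:7, P7:18 → nearest is P6
(2, 11) — d to each: P1:24, P2:12, P3:10, P4:15, P5:4, P6:28, P7:47 → nearest is P5
(13, 5) — d to each: P1:13, P2:17, P3:7, P4:6, P5:15, P6:23, P7:42 → nearest is P4
(1, 5) — d to each: P1:25, P2:5, P3:11, P4:18, P5:3, P6:35, P7:54 → nearest is P5
(29, 19) — d to each: P1:17, P2:47, P3:31, P4:24, P5:39, P6:7, P7:12 → nearest is P6
(20, 29) — d to each: P1:24, P2:48, P3:32, P4:25, P5:40, P6:18, P7:11 → nearest is P7
1 of the 7 points has P7 as nearest.

1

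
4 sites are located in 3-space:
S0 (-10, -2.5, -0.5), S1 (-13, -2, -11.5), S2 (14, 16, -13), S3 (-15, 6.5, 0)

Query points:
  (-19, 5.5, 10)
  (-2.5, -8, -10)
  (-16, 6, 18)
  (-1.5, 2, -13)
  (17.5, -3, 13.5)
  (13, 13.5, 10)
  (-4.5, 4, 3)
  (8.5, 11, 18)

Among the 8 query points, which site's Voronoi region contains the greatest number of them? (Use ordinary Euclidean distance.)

S0

(-19, 5.5, 10) — d² to each: S0:255.25, S1:554.5, S2:1728.25, S3:117 → nearest is S3
(-2.5, -8, -10) — d² to each: S0:176.75, S1:148.5, S2:857.25, S3:466.5 → nearest is S1
(-16, 6, 18) — d² to each: S0:450.5, S1:943.25, S2:1961, S3:325.25 → nearest is S3
(-1.5, 2, -13) — d² to each: S0:248.75, S1:150.5, S2:436.25, S3:371.5 → nearest is S1
(17.5, -3, 13.5) — d² to each: S0:952.5, S1:1556.25, S2:1075.5, S3:1328.75 → nearest is S0
(13, 13.5, 10) — d² to each: S0:895.25, S1:1378.5, S2:536.25, S3:933 → nearest is S2
(-4.5, 4, 3) — d² to each: S0:84.75, S1:318.5, S2:742.25, S3:125.5 → nearest is S0
(8.5, 11, 18) — d² to each: S0:866.75, S1:1501.5, S2:1016.25, S3:896.5 → nearest is S0
Tally — S0:3, S1:2, S2:1, S3:2. S0 captures the most (3).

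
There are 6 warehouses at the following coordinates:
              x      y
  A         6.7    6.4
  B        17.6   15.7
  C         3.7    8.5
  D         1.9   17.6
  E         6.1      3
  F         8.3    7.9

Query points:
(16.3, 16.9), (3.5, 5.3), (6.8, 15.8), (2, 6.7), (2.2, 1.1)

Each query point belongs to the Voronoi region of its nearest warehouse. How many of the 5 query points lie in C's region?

2

(16.3, 16.9) — d² to each: A:202.41, B:3.13, C:229.32, D:207.85, E:297.25, F:145 → nearest is B
(3.5, 5.3) — d² to each: A:11.45, B:306.97, C:10.28, D:153.85, E:12.05, F:29.8 → nearest is C
(6.8, 15.8) — d² to each: A:88.37, B:116.65, C:62.9, D:27.25, E:164.33, F:64.66 → nearest is D
(2, 6.7) — d² to each: A:22.18, B:324.36, C:6.13, D:118.82, E:30.5, F:41.13 → nearest is C
(2.2, 1.1) — d² to each: A:48.34, B:450.32, C:57.01, D:272.34, E:18.82, F:83.45 → nearest is E
2 of the 5 points have C as nearest.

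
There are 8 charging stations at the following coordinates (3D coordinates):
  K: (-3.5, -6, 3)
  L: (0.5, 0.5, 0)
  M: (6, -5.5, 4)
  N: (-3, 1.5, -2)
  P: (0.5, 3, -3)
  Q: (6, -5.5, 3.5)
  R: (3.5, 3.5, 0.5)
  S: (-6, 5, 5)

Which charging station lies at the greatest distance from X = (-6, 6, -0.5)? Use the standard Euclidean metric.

M

Squared Euclidean distances:
|XK|² = 6.25 + 144 + 12.25 = 162.5
|XL|² = 42.25 + 30.25 + 0.25 = 72.75
|XM|² = 144 + 132.25 + 20.25 = 296.5
|XN|² = 9 + 20.25 + 2.25 = 31.5
|XP|² = 42.25 + 9 + 6.25 = 57.5
|XQ|² = 144 + 132.25 + 16 = 292.25
|XR|² = 90.25 + 6.25 + 1 = 97.5
|XS|² = 0 + 1 + 30.25 = 31.25
The largest is to M.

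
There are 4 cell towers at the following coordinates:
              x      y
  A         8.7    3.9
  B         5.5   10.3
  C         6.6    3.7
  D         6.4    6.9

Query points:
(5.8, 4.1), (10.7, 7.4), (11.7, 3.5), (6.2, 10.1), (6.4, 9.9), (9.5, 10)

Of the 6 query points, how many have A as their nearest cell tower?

2

(5.8, 4.1) — d² to each: A:8.45, B:38.53, C:0.8, D:8.2 → nearest is C
(10.7, 7.4) — d² to each: A:16.25, B:35.45, C:30.5, D:18.74 → nearest is A
(11.7, 3.5) — d² to each: A:9.16, B:84.68, C:26.05, D:39.65 → nearest is A
(6.2, 10.1) — d² to each: A:44.69, B:0.53, C:41.12, D:10.28 → nearest is B
(6.4, 9.9) — d² to each: A:41.29, B:0.97, C:38.48, D:9 → nearest is B
(9.5, 10) — d² to each: A:37.85, B:16.09, C:48.1, D:19.22 → nearest is B
2 of the 6 points have A as nearest.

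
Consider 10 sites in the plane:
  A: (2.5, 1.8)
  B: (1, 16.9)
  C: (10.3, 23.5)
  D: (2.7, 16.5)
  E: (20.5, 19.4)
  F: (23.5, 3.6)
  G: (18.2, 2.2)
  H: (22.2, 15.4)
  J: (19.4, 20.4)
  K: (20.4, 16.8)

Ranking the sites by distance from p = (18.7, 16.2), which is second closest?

Compare squared distances (the ordering matches that of the actual distances):
|pA|² = 262.44 + 207.36 = 469.8
|pB|² = 313.29 + 0.49 = 313.78
|pC|² = 70.56 + 53.29 = 123.85
|pD|² = 256 + 0.09 = 256.09
|pE|² = 3.24 + 10.24 = 13.48
|pF|² = 23.04 + 158.76 = 181.8
|pG|² = 0.25 + 196 = 196.25
|pH|² = 12.25 + 0.64 = 12.89
|pJ|² = 0.49 + 17.64 = 18.13
|pK|² = 2.89 + 0.36 = 3.25
Sorted ascending: K, H, E, … — the second-nearest is H.

H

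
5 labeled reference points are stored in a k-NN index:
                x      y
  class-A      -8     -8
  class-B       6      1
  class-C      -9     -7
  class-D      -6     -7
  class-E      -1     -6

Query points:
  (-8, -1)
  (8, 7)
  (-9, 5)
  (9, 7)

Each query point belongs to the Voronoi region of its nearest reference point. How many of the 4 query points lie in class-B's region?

(-8, -1) — d² to each: class-A:49, class-B:200, class-C:37, class-D:40, class-E:74 → nearest is class-C
(8, 7) — d² to each: class-A:481, class-B:40, class-C:485, class-D:392, class-E:250 → nearest is class-B
(-9, 5) — d² to each: class-A:170, class-B:241, class-C:144, class-D:153, class-E:185 → nearest is class-C
(9, 7) — d² to each: class-A:514, class-B:45, class-C:520, class-D:421, class-E:269 → nearest is class-B
2 of the 4 points have class-B as nearest.

2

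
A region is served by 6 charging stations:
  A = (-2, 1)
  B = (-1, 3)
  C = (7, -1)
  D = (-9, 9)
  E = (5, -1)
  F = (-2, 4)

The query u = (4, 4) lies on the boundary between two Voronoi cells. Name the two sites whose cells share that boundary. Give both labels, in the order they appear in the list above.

B and E

Squared distances from u to each site:
|uA|² = 36 + 9 = 45
|uB|² = 25 + 1 = 26
|uC|² = 9 + 25 = 34
|uD|² = 169 + 25 = 194
|uE|² = 1 + 25 = 26
|uF|² = 36 + 0 = 36
u is equidistant from B and E (both at squared distance 26), and every other site is strictly farther — so u lies on the B–E Voronoi edge.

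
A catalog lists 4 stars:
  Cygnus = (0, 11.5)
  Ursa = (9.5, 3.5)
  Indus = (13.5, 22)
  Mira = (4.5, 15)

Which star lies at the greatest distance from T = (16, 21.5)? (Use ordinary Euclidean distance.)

Squared Euclidean distances:
d²(T, Cygnus) = (16−0)² + (21.5−11.5)² = 256 + 100 = 356
d²(T, Ursa) = (16−9.5)² + (21.5−3.5)² = 42.25 + 324 = 366.25
d²(T, Indus) = (16−13.5)² + (21.5−22)² = 6.25 + 0.25 = 6.5
d²(T, Mira) = (16−4.5)² + (21.5−15)² = 132.25 + 42.25 = 174.5
The largest is to Ursa.

Ursa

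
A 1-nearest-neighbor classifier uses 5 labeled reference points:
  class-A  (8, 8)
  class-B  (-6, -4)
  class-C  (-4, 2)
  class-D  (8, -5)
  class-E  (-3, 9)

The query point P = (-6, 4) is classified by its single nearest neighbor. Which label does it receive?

class-C

Squared Euclidean distances:
d²(P, class-A) = (-6−8)² + (4−8)² = 196 + 16 = 212
d²(P, class-B) = (-6−(-6))² + (4−(-4))² = 0 + 64 = 64
d²(P, class-C) = (-6−(-4))² + (4−2)² = 4 + 4 = 8
d²(P, class-D) = (-6−8)² + (4−(-5))² = 196 + 81 = 277
d²(P, class-E) = (-6−(-3))² + (4−9)² = 9 + 25 = 34
Minimum is at class-C.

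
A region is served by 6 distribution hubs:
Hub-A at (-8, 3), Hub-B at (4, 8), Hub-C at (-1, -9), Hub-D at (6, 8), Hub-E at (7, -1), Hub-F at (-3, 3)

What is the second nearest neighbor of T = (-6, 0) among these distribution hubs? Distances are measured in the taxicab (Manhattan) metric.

Hub-F

d(T, Hub-A) = |-6−(-8)| + |0−3| = 2 + 3 = 5
d(T, Hub-B) = |-6−4| + |0−8| = 10 + 8 = 18
d(T, Hub-C) = |-6−(-1)| + |0−(-9)| = 5 + 9 = 14
d(T, Hub-D) = |-6−6| + |0−8| = 12 + 8 = 20
d(T, Hub-E) = |-6−7| + |0−(-1)| = 13 + 1 = 14
d(T, Hub-F) = |-6−(-3)| + |0−3| = 3 + 3 = 6
Sorted ascending: Hub-A, Hub-F, Hub-C, … — the second-nearest is Hub-F.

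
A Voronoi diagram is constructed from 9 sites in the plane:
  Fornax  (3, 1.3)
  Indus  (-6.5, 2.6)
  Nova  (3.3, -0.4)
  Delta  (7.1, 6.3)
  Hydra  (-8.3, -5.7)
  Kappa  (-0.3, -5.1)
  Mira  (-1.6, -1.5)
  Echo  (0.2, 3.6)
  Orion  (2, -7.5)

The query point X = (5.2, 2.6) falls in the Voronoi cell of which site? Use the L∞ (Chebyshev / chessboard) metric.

d(X, Fornax) = max(2.2, 1.3) = 2.2
d(X, Indus) = max(11.7, 0) = 11.7
d(X, Nova) = max(1.9, 3) = 3
d(X, Delta) = max(1.9, 3.7) = 3.7
d(X, Hydra) = max(13.5, 8.3) = 13.5
d(X, Kappa) = max(5.5, 7.7) = 7.7
d(X, Mira) = max(6.8, 4.1) = 6.8
d(X, Echo) = max(5, 1) = 5
d(X, Orion) = max(3.2, 10.1) = 10.1
Fornax is nearest.

Fornax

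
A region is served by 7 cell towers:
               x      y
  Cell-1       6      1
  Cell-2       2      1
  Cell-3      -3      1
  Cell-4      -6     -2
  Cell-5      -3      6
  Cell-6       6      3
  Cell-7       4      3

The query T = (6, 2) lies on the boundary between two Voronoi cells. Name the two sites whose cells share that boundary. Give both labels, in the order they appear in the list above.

Squared distances from T to each site:
d²(T, Cell-1) = (6−6)² + (2−1)² = 0 + 1 = 1
d²(T, Cell-2) = (6−2)² + (2−1)² = 16 + 1 = 17
d²(T, Cell-3) = (6−(-3))² + (2−1)² = 81 + 1 = 82
d²(T, Cell-4) = (6−(-6))² + (2−(-2))² = 144 + 16 = 160
d²(T, Cell-5) = (6−(-3))² + (2−6)² = 81 + 16 = 97
d²(T, Cell-6) = (6−6)² + (2−3)² = 0 + 1 = 1
d²(T, Cell-7) = (6−4)² + (2−3)² = 4 + 1 = 5
T is equidistant from Cell-1 and Cell-6 (both at squared distance 1), and every other site is strictly farther — so T lies on the Cell-1–Cell-6 Voronoi edge.

Cell-1 and Cell-6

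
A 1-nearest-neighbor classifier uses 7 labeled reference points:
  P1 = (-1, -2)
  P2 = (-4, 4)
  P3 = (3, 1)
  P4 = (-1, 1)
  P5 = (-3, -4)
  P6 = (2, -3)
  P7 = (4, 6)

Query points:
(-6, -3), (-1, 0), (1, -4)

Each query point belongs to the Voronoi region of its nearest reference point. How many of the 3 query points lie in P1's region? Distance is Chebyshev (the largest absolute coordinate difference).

(-6, -3) — d to each: P1:5, P2:7, P3:9, P4:5, P5:3, P6:8, P7:10 → nearest is P5
(-1, 0) — d to each: P1:2, P2:4, P3:4, P4:1, P5:4, P6:3, P7:6 → nearest is P4
(1, -4) — d to each: P1:2, P2:8, P3:5, P4:5, P5:4, P6:1, P7:10 → nearest is P6
0 of the 3 points have P1 as nearest.

0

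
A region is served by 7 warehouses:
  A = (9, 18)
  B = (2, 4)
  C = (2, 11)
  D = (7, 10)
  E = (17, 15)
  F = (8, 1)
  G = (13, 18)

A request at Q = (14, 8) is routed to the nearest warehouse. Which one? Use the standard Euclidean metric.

D

Since √ is increasing, it suffices to compare squared distances:
|QA|² = (14−9)² + (8−18)² = 25 + 100 = 125
|QB|² = (14−2)² + (8−4)² = 144 + 16 = 160
|QC|² = (14−2)² + (8−11)² = 144 + 9 = 153
|QD|² = (14−7)² + (8−10)² = 49 + 4 = 53
|QE|² = (14−17)² + (8−15)² = 9 + 49 = 58
|QF|² = (14−8)² + (8−1)² = 36 + 49 = 85
|QG|² = (14−13)² + (8−18)² = 1 + 100 = 101
D is nearest.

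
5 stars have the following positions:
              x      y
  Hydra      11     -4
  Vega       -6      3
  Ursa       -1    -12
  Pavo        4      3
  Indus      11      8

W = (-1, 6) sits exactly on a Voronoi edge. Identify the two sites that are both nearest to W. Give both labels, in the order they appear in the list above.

Squared distances from W to each site:
d²(W, Hydra) = (-1−11)² + (6−(-4))² = 144 + 100 = 244
d²(W, Vega) = (-1−(-6))² + (6−3)² = 25 + 9 = 34
d²(W, Ursa) = (-1−(-1))² + (6−(-12))² = 0 + 324 = 324
d²(W, Pavo) = (-1−4)² + (6−3)² = 25 + 9 = 34
d²(W, Indus) = (-1−11)² + (6−8)² = 144 + 4 = 148
W is equidistant from Vega and Pavo (both at squared distance 34), and every other site is strictly farther — so W lies on the Vega–Pavo Voronoi edge.

Vega and Pavo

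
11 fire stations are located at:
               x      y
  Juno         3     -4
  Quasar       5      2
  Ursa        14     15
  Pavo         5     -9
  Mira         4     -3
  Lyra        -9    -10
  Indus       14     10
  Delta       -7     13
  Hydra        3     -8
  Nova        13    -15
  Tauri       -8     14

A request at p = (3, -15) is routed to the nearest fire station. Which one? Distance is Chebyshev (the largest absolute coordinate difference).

Pavo

d(p, Juno) = max(0, 11) = 11
d(p, Quasar) = max(2, 17) = 17
d(p, Ursa) = max(11, 30) = 30
d(p, Pavo) = max(2, 6) = 6
d(p, Mira) = max(1, 12) = 12
d(p, Lyra) = max(12, 5) = 12
d(p, Indus) = max(11, 25) = 25
d(p, Delta) = max(10, 28) = 28
d(p, Hydra) = max(0, 7) = 7
d(p, Nova) = max(10, 0) = 10
d(p, Tauri) = max(11, 29) = 29
Minimum is at Pavo.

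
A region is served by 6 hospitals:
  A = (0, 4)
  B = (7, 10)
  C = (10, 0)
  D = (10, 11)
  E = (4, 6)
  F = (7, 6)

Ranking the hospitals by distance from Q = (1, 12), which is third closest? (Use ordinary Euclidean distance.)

Since √ is increasing, it suffices to compare squared distances:
|QA|² = (1−0)² + (12−4)² = 1 + 64 = 65
|QB|² = (1−7)² + (12−10)² = 36 + 4 = 40
|QC|² = (1−10)² + (12−0)² = 81 + 144 = 225
|QD|² = (1−10)² + (12−11)² = 81 + 1 = 82
|QE|² = (1−4)² + (12−6)² = 9 + 36 = 45
|QF|² = (1−7)² + (12−6)² = 36 + 36 = 72
Sorted ascending: B, E, A, F, … — the third-nearest is A.

A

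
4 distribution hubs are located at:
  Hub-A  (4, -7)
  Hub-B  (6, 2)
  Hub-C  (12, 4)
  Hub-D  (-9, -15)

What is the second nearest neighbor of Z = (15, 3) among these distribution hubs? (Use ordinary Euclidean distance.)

Hub-B

Since √ is increasing, it suffices to compare squared distances:
d²(Z, Hub-A) = 121 + 100 = 221
d²(Z, Hub-B) = 81 + 1 = 82
d²(Z, Hub-C) = 9 + 1 = 10
d²(Z, Hub-D) = 576 + 324 = 900
Sorted ascending: Hub-C, Hub-B, Hub-A, … — the second-nearest is Hub-B.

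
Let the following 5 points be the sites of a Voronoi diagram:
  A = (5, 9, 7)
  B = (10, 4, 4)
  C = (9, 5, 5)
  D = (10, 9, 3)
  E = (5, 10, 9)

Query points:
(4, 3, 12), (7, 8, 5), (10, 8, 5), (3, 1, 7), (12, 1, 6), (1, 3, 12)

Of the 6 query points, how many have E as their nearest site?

(4, 3, 12) — d² to each: A:62, B:101, C:78, D:153, E:59 → nearest is E
(7, 8, 5) — d² to each: A:9, B:26, C:13, D:14, E:24 → nearest is A
(10, 8, 5) — d² to each: A:30, B:17, C:10, D:5, E:45 → nearest is D
(3, 1, 7) — d² to each: A:68, B:67, C:56, D:129, E:89 → nearest is C
(12, 1, 6) — d² to each: A:114, B:17, C:26, D:77, E:139 → nearest is B
(1, 3, 12) — d² to each: A:77, B:146, C:117, D:198, E:74 → nearest is E
2 of the 6 points have E as nearest.

2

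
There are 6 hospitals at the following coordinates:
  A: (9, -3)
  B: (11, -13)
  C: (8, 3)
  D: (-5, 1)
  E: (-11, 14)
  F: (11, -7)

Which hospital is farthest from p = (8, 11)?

Since √ is increasing, it suffices to compare squared distances:
|pA|² = 1 + 196 = 197
|pB|² = 9 + 576 = 585
|pC|² = 0 + 64 = 64
|pD|² = 169 + 100 = 269
|pE|² = 361 + 9 = 370
|pF|² = 9 + 324 = 333
The largest is to B.

B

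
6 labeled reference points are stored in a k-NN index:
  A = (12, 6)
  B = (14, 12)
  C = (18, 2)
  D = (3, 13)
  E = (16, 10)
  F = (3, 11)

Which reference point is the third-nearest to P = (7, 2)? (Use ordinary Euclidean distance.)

C

Compare squared distances (the ordering matches that of the actual distances):
|PA|² = (7−12)² + (2−6)² = 25 + 16 = 41
|PB|² = (7−14)² + (2−12)² = 49 + 100 = 149
|PC|² = (7−18)² + (2−2)² = 121 + 0 = 121
|PD|² = (7−3)² + (2−13)² = 16 + 121 = 137
|PE|² = (7−16)² + (2−10)² = 81 + 64 = 145
|PF|² = (7−3)² + (2−11)² = 16 + 81 = 97
Sorted ascending: A, F, C, D, … — the third-nearest is C.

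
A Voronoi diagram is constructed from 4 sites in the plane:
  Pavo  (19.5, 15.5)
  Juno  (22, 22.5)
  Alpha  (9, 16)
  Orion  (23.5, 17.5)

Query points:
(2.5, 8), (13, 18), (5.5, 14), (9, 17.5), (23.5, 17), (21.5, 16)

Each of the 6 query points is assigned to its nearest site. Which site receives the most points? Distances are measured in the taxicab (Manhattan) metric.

Alpha

(2.5, 8) — d to each: Pavo:24.5, Juno:34, Alpha:14.5, Orion:30.5 → nearest is Alpha
(13, 18) — d to each: Pavo:9, Juno:13.5, Alpha:6, Orion:11 → nearest is Alpha
(5.5, 14) — d to each: Pavo:15.5, Juno:25, Alpha:5.5, Orion:21.5 → nearest is Alpha
(9, 17.5) — d to each: Pavo:12.5, Juno:18, Alpha:1.5, Orion:14.5 → nearest is Alpha
(23.5, 17) — d to each: Pavo:5.5, Juno:7, Alpha:15.5, Orion:0.5 → nearest is Orion
(21.5, 16) — d to each: Pavo:2.5, Juno:7, Alpha:12.5, Orion:3.5 → nearest is Pavo
Tally — Pavo:1, Alpha:4, Orion:1. Alpha captures the most (4).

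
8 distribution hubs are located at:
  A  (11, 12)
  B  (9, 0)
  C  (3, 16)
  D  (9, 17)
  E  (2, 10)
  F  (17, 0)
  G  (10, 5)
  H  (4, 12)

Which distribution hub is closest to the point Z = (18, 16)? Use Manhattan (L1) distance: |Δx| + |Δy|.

d(Z,A) = |18−11| + |16−12| = 7 + 4 = 11
d(Z,B) = |18−9| + |16−0| = 9 + 16 = 25
d(Z,C) = |18−3| + |16−16| = 15 + 0 = 15
d(Z,D) = |18−9| + |16−17| = 9 + 1 = 10
d(Z,E) = |18−2| + |16−10| = 16 + 6 = 22
d(Z,F) = |18−17| + |16−0| = 1 + 16 = 17
d(Z,G) = |18−10| + |16−5| = 8 + 11 = 19
d(Z,H) = |18−4| + |16−12| = 14 + 4 = 18
Minimum is at D.

D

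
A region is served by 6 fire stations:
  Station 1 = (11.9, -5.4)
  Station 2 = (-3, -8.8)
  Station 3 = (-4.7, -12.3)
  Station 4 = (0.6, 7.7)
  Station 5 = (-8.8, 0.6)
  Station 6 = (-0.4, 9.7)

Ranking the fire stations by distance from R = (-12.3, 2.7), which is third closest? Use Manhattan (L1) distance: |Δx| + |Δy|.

d(R, Station 1) = |-12.3−11.9| + |2.7−(-5.4)| = 24.2 + 8.1 = 32.3
d(R, Station 2) = |-12.3−(-3)| + |2.7−(-8.8)| = 9.3 + 11.5 = 20.8
d(R, Station 3) = |-12.3−(-4.7)| + |2.7−(-12.3)| = 7.6 + 15 = 22.6
d(R, Station 4) = |-12.3−0.6| + |2.7−7.7| = 12.9 + 5 = 17.9
d(R, Station 5) = |-12.3−(-8.8)| + |2.7−0.6| = 3.5 + 2.1 = 5.6
d(R, Station 6) = |-12.3−(-0.4)| + |2.7−9.7| = 11.9 + 7 = 18.9
Sorted ascending: Station 5, Station 4, Station 6, Station 2, … — the third-nearest is Station 6.

Station 6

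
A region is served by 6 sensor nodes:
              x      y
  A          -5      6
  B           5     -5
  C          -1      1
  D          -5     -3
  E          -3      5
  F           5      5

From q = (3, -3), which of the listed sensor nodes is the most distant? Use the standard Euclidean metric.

A

Squared Euclidean distances:
|qA|² = (3−(-5))² + (-3−6)² = 64 + 81 = 145
|qB|² = (3−5)² + (-3−(-5))² = 4 + 4 = 8
|qC|² = (3−(-1))² + (-3−1)² = 16 + 16 = 32
|qD|² = (3−(-5))² + (-3−(-3))² = 64 + 0 = 64
|qE|² = (3−(-3))² + (-3−5)² = 36 + 64 = 100
|qF|² = (3−5)² + (-3−5)² = 4 + 64 = 68
The largest is to A.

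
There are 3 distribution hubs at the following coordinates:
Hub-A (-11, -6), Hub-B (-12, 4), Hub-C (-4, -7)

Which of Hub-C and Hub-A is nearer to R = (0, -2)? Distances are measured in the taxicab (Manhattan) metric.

d(R, Hub-C) = |0−(-4)| + |-2−(-7)| = 4 + 5 = 9
d(R, Hub-A) = |0−(-11)| + |-2−(-6)| = 11 + 4 = 15
9 < 15, so Hub-C is closer.

Hub-C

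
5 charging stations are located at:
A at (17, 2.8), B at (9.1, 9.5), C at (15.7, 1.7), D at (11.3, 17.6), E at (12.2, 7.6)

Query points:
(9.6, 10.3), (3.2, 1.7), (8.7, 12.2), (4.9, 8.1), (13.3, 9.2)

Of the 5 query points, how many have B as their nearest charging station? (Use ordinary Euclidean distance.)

(9.6, 10.3) — d² to each: A:111.01, B:0.89, C:111.17, D:56.18, E:14.05 → nearest is B
(3.2, 1.7) — d² to each: A:191.65, B:95.65, C:156.25, D:318.42, E:115.81 → nearest is B
(8.7, 12.2) — d² to each: A:157.25, B:7.45, C:159.25, D:35.92, E:33.41 → nearest is B
(4.9, 8.1) — d² to each: A:174.5, B:19.6, C:157.6, D:131.21, E:53.54 → nearest is B
(13.3, 9.2) — d² to each: A:54.65, B:17.73, C:62.01, D:74.56, E:3.77 → nearest is E
4 of the 5 points have B as nearest.

4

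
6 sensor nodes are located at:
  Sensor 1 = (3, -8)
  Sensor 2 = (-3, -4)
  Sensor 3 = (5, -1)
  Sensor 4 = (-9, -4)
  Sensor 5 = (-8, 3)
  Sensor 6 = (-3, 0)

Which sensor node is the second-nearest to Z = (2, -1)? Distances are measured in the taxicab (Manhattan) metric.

Sensor 6

d(Z, Sensor 1) = |2−3| + |-1−(-8)| = 1 + 7 = 8
d(Z, Sensor 2) = |2−(-3)| + |-1−(-4)| = 5 + 3 = 8
d(Z, Sensor 3) = |2−5| + |-1−(-1)| = 3 + 0 = 3
d(Z, Sensor 4) = |2−(-9)| + |-1−(-4)| = 11 + 3 = 14
d(Z, Sensor 5) = |2−(-8)| + |-1−3| = 10 + 4 = 14
d(Z, Sensor 6) = |2−(-3)| + |-1−0| = 5 + 1 = 6
Sorted ascending: Sensor 3, Sensor 6, Sensor 1, … — the second-nearest is Sensor 6.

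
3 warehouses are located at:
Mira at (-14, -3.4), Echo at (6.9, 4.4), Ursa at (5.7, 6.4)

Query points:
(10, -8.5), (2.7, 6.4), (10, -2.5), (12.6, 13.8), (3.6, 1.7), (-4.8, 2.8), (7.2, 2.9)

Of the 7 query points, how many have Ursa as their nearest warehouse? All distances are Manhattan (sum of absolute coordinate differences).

(10, -8.5) — d to each: Mira:29.1, Echo:16, Ursa:19.2 → nearest is Echo
(2.7, 6.4) — d to each: Mira:26.5, Echo:6.2, Ursa:3 → nearest is Ursa
(10, -2.5) — d to each: Mira:24.9, Echo:10, Ursa:13.2 → nearest is Echo
(12.6, 13.8) — d to each: Mira:43.8, Echo:15.1, Ursa:14.3 → nearest is Ursa
(3.6, 1.7) — d to each: Mira:22.7, Echo:6, Ursa:6.8 → nearest is Echo
(-4.8, 2.8) — d to each: Mira:15.4, Echo:13.3, Ursa:14.1 → nearest is Echo
(7.2, 2.9) — d to each: Mira:27.5, Echo:1.8, Ursa:5 → nearest is Echo
2 of the 7 points have Ursa as nearest.

2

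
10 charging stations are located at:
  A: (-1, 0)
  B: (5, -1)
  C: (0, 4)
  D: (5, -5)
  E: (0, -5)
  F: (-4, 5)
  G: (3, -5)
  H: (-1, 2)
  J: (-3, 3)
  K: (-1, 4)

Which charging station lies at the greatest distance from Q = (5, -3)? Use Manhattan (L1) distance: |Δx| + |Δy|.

d(Q,A) = 6 + 3 = 9
d(Q,B) = 0 + 2 = 2
d(Q,C) = 5 + 7 = 12
d(Q,D) = 0 + 2 = 2
d(Q,E) = 5 + 2 = 7
d(Q,F) = 9 + 8 = 17
d(Q,G) = 2 + 2 = 4
d(Q,H) = 6 + 5 = 11
d(Q,J) = 8 + 6 = 14
d(Q,K) = 6 + 7 = 13
The largest is to F.

F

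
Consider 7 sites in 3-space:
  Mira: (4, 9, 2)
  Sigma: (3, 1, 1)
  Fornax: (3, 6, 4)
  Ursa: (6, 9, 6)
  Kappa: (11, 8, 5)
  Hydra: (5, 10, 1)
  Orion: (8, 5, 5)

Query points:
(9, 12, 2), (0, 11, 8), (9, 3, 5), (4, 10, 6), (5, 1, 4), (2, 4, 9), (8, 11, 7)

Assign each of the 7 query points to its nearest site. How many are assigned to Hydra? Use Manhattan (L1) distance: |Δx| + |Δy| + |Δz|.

(9, 12, 2) — d to each: Mira:8, Sigma:18, Fornax:14, Ursa:10, Kappa:9, Hydra:7, Orion:11 → nearest is Hydra
(0, 11, 8) — d to each: Mira:12, Sigma:20, Fornax:12, Ursa:10, Kappa:17, Hydra:13, Orion:17 → nearest is Ursa
(9, 3, 5) — d to each: Mira:14, Sigma:12, Fornax:10, Ursa:10, Kappa:7, Hydra:15, Orion:3 → nearest is Orion
(4, 10, 6) — d to each: Mira:5, Sigma:15, Fornax:7, Ursa:3, Kappa:10, Hydra:6, Orion:10 → nearest is Ursa
(5, 1, 4) — d to each: Mira:11, Sigma:5, Fornax:7, Ursa:11, Kappa:14, Hydra:12, Orion:8 → nearest is Sigma
(2, 4, 9) — d to each: Mira:14, Sigma:12, Fornax:8, Ursa:12, Kappa:17, Hydra:17, Orion:11 → nearest is Fornax
(8, 11, 7) — d to each: Mira:11, Sigma:21, Fornax:13, Ursa:5, Kappa:8, Hydra:10, Orion:8 → nearest is Ursa
1 of the 7 points has Hydra as nearest.

1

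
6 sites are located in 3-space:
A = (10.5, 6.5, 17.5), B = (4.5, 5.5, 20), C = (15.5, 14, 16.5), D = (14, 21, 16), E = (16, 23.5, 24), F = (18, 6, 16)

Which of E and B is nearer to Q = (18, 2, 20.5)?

Compare squared distances:
|QE|² = (18−16)² + (2−23.5)² + (20.5−24)² = 4 + 462.25 + 12.25 = 478.5
|QB|² = (18−4.5)² + (2−5.5)² + (20.5−20)² = 182.25 + 12.25 + 0.25 = 194.75
478.5 > 194.75, so B is closer.

B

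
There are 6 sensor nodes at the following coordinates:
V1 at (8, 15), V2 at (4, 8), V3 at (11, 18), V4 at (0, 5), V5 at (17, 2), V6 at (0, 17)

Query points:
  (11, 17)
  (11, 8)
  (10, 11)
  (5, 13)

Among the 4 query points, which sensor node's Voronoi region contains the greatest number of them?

V1

(11, 17) — d² to each: V1:13, V2:130, V3:1, V4:265, V5:261, V6:121 → nearest is V3
(11, 8) — d² to each: V1:58, V2:49, V3:100, V4:130, V5:72, V6:202 → nearest is V2
(10, 11) — d² to each: V1:20, V2:45, V3:50, V4:136, V5:130, V6:136 → nearest is V1
(5, 13) — d² to each: V1:13, V2:26, V3:61, V4:89, V5:265, V6:41 → nearest is V1
Tally — V1:2, V2:1, V3:1. V1 captures the most (2).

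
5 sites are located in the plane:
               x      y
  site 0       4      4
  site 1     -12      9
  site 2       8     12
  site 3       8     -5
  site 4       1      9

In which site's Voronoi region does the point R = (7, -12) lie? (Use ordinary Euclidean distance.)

Since √ is increasing, it suffices to compare squared distances:
d²(R, site 0) = (7−4)² + (-12−4)² = 9 + 256 = 265
d²(R, site 1) = (7−(-12))² + (-12−9)² = 361 + 441 = 802
d²(R, site 2) = (7−8)² + (-12−12)² = 1 + 576 = 577
d²(R, site 3) = (7−8)² + (-12−(-5))² = 1 + 49 = 50
d²(R, site 4) = (7−1)² + (-12−9)² = 36 + 441 = 477
site 3 is nearest.

site 3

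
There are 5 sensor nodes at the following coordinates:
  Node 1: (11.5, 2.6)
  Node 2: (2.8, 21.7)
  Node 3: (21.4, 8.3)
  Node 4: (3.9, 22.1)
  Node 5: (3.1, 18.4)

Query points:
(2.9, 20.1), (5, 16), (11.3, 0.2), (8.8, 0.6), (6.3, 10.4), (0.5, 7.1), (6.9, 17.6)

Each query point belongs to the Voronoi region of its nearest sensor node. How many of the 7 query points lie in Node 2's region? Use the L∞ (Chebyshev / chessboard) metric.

(2.9, 20.1) — d to each: Node 1:17.5, Node 2:1.6, Node 3:18.5, Node 4:2, Node 5:1.7 → nearest is Node 2
(5, 16) — d to each: Node 1:13.4, Node 2:5.7, Node 3:16.4, Node 4:6.1, Node 5:2.4 → nearest is Node 5
(11.3, 0.2) — d to each: Node 1:2.4, Node 2:21.5, Node 3:10.1, Node 4:21.9, Node 5:18.2 → nearest is Node 1
(8.8, 0.6) — d to each: Node 1:2.7, Node 2:21.1, Node 3:12.6, Node 4:21.5, Node 5:17.8 → nearest is Node 1
(6.3, 10.4) — d to each: Node 1:7.8, Node 2:11.3, Node 3:15.1, Node 4:11.7, Node 5:8 → nearest is Node 1
(0.5, 7.1) — d to each: Node 1:11, Node 2:14.6, Node 3:20.9, Node 4:15, Node 5:11.3 → nearest is Node 1
(6.9, 17.6) — d to each: Node 1:15, Node 2:4.1, Node 3:14.5, Node 4:4.5, Node 5:3.8 → nearest is Node 5
1 of the 7 points has Node 2 as nearest.

1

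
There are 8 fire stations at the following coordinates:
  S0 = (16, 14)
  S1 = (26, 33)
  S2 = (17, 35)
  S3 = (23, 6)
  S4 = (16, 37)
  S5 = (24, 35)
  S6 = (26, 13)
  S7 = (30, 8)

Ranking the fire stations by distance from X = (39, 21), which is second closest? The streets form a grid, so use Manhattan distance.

d(X,S0) = |39−16| + |21−14| = 23 + 7 = 30
d(X,S1) = |39−26| + |21−33| = 13 + 12 = 25
d(X,S2) = |39−17| + |21−35| = 22 + 14 = 36
d(X,S3) = |39−23| + |21−6| = 16 + 15 = 31
d(X,S4) = |39−16| + |21−37| = 23 + 16 = 39
d(X,S5) = |39−24| + |21−35| = 15 + 14 = 29
d(X,S6) = |39−26| + |21−13| = 13 + 8 = 21
d(X,S7) = |39−30| + |21−8| = 9 + 13 = 22
Sorted ascending: S6, S7, S1, … — the second-nearest is S7.

S7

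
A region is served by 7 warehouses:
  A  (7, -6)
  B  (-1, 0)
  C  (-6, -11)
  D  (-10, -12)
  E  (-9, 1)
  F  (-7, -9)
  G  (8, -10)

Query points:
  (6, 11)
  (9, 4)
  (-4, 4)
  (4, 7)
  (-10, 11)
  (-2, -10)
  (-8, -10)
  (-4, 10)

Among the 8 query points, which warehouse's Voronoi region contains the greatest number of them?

B

(6, 11) — d² to each: A:290, B:170, C:628, D:785, E:325, F:569, G:445 → nearest is B
(9, 4) — d² to each: A:104, B:116, C:450, D:617, E:333, F:425, G:197 → nearest is A
(-4, 4) — d² to each: A:221, B:25, C:229, D:292, E:34, F:178, G:340 → nearest is B
(4, 7) — d² to each: A:178, B:74, C:424, D:557, E:205, F:377, G:305 → nearest is B
(-10, 11) — d² to each: A:578, B:202, C:500, D:529, E:101, F:409, G:765 → nearest is E
(-2, -10) — d² to each: A:97, B:101, C:17, D:68, E:170, F:26, G:100 → nearest is C
(-8, -10) — d² to each: A:241, B:149, C:5, D:8, E:122, F:2, G:256 → nearest is F
(-4, 10) — d² to each: A:377, B:109, C:445, D:520, E:106, F:370, G:544 → nearest is E
Tally — A:1, B:3, C:1, E:2, F:1. B captures the most (3).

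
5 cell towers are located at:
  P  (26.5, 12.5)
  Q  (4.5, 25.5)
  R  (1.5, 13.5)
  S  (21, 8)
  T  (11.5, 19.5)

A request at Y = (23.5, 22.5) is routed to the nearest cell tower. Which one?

Compare squared distances (the ordering matches that of the actual distances):
|YP|² = 9 + 100 = 109
|YQ|² = 361 + 9 = 370
|YR|² = 484 + 81 = 565
|YS|² = 6.25 + 210.25 = 216.5
|YT|² = 144 + 9 = 153
P is nearest.

P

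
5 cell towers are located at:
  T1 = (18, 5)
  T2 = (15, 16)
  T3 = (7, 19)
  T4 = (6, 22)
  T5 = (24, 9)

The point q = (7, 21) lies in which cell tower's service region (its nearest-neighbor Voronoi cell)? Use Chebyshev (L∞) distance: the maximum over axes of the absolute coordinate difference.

d(q,T1) = max(11, 16) = 16
d(q,T2) = max(8, 5) = 8
d(q,T3) = max(0, 2) = 2
d(q,T4) = max(1, 1) = 1
d(q,T5) = max(17, 12) = 17
Minimum is at T4.

T4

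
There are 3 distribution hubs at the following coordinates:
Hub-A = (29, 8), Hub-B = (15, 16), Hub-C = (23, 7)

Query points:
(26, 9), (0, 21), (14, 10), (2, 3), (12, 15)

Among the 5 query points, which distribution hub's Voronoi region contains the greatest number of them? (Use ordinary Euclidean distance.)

(26, 9) — d² to each: Hub-A:10, Hub-B:170, Hub-C:13 → nearest is Hub-A
(0, 21) — d² to each: Hub-A:1010, Hub-B:250, Hub-C:725 → nearest is Hub-B
(14, 10) — d² to each: Hub-A:229, Hub-B:37, Hub-C:90 → nearest is Hub-B
(2, 3) — d² to each: Hub-A:754, Hub-B:338, Hub-C:457 → nearest is Hub-B
(12, 15) — d² to each: Hub-A:338, Hub-B:10, Hub-C:185 → nearest is Hub-B
Tally — Hub-A:1, Hub-B:4. Hub-B captures the most (4).

Hub-B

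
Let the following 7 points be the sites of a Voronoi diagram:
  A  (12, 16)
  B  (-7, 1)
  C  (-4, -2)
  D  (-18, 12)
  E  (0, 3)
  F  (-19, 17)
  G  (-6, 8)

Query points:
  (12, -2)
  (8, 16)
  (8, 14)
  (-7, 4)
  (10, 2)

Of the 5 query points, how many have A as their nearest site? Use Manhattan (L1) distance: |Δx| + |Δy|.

(12, -2) — d to each: A:18, B:22, C:16, D:44, E:17, F:50, G:28 → nearest is C
(8, 16) — d to each: A:4, B:30, C:30, D:30, E:21, F:28, G:22 → nearest is A
(8, 14) — d to each: A:6, B:28, C:28, D:28, E:19, F:30, G:20 → nearest is A
(-7, 4) — d to each: A:31, B:3, C:9, D:19, E:8, F:25, G:5 → nearest is B
(10, 2) — d to each: A:16, B:18, C:18, D:38, E:11, F:44, G:22 → nearest is E
2 of the 5 points have A as nearest.

2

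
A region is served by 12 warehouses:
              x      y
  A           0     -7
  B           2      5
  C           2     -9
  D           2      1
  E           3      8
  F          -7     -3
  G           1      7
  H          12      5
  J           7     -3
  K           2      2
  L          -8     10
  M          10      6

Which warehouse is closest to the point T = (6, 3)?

K

Squared Euclidean distances:
|TA|² = (6−0)² + (3−(-7))² = 36 + 100 = 136
|TB|² = (6−2)² + (3−5)² = 16 + 4 = 20
|TC|² = (6−2)² + (3−(-9))² = 16 + 144 = 160
|TD|² = (6−2)² + (3−1)² = 16 + 4 = 20
|TE|² = (6−3)² + (3−8)² = 9 + 25 = 34
|TF|² = (6−(-7))² + (3−(-3))² = 169 + 36 = 205
|TG|² = (6−1)² + (3−7)² = 25 + 16 = 41
|TH|² = (6−12)² + (3−5)² = 36 + 4 = 40
|TJ|² = (6−7)² + (3−(-3))² = 1 + 36 = 37
|TK|² = (6−2)² + (3−2)² = 16 + 1 = 17
|TL|² = (6−(-8))² + (3−10)² = 196 + 49 = 245
|TM|² = (6−10)² + (3−6)² = 16 + 9 = 25
K is nearest.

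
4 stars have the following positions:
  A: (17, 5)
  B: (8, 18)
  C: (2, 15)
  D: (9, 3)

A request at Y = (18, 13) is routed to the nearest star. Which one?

Squared Euclidean distances:
|YA|² = (18−17)² + (13−5)² = 1 + 64 = 65
|YB|² = (18−8)² + (13−18)² = 100 + 25 = 125
|YC|² = (18−2)² + (13−15)² = 256 + 4 = 260
|YD|² = (18−9)² + (13−3)² = 81 + 100 = 181
The smallest is to A, so Y lies in the Voronoi region of A.

A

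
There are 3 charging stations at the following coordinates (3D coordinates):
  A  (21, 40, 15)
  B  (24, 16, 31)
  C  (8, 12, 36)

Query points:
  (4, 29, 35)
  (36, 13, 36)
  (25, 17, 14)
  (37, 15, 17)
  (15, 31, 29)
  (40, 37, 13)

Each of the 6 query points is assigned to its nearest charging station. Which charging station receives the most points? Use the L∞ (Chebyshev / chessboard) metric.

(4, 29, 35) — d to each: A:20, B:20, C:17 → nearest is C
(36, 13, 36) — d to each: A:27, B:12, C:28 → nearest is B
(25, 17, 14) — d to each: A:23, B:17, C:22 → nearest is B
(37, 15, 17) — d to each: A:25, B:14, C:29 → nearest is B
(15, 31, 29) — d to each: A:14, B:15, C:19 → nearest is A
(40, 37, 13) — d to each: A:19, B:21, C:32 → nearest is A
Tally — A:2, B:3, C:1. B captures the most (3).

B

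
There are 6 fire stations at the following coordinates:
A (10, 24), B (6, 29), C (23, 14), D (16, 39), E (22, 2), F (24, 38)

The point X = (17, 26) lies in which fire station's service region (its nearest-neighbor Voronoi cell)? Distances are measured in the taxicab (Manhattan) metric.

d(X,A) = |17−10| + |26−24| = 7 + 2 = 9
d(X,B) = |17−6| + |26−29| = 11 + 3 = 14
d(X,C) = |17−23| + |26−14| = 6 + 12 = 18
d(X,D) = |17−16| + |26−39| = 1 + 13 = 14
d(X,E) = |17−22| + |26−2| = 5 + 24 = 29
d(X,F) = |17−24| + |26−38| = 7 + 12 = 19
The smallest is to A, so X lies in the Voronoi region of A.

A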